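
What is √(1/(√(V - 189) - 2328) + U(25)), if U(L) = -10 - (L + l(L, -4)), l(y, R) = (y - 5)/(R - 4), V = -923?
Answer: √2*√((75661 - 65*I*√278)/(-1164 + I*√278))/2 ≈ 5.3954e-7 - 5.7009*I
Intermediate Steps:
l(y, R) = (-5 + y)/(-4 + R)
U(L) = -85/8 - 7*L/8 (U(L) = -10 - (L + (-5 + L)/(-4 - 4)) = -10 - (L + (-5 + L)/(-8)) = -10 - (L - (-5 + L)/8) = -10 - (L + (5/8 - L/8)) = -10 - (5/8 + 7*L/8) = -10 + (-5/8 - 7*L/8) = -85/8 - 7*L/8)
√(1/(√(V - 189) - 2328) + U(25)) = √(1/(√(-923 - 189) - 2328) + (-85/8 - 7/8*25)) = √(1/(√(-1112) - 2328) + (-85/8 - 175/8)) = √(1/(2*I*√278 - 2328) - 65/2) = √(1/(-2328 + 2*I*√278) - 65/2) = √(-65/2 + 1/(-2328 + 2*I*√278))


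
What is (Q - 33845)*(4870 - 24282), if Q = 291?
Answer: 651350248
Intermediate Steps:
(Q - 33845)*(4870 - 24282) = (291 - 33845)*(4870 - 24282) = -33554*(-19412) = 651350248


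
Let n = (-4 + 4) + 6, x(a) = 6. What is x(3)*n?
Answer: 36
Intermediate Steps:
n = 6 (n = 0 + 6 = 6)
x(3)*n = 6*6 = 36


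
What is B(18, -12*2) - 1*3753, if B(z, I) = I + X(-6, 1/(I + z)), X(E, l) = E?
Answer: -3783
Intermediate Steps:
B(z, I) = -6 + I (B(z, I) = I - 6 = -6 + I)
B(18, -12*2) - 1*3753 = (-6 - 12*2) - 1*3753 = (-6 - 24) - 3753 = -30 - 3753 = -3783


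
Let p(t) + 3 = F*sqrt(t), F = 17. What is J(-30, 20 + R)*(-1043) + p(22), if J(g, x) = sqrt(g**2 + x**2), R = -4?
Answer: -35465 + 17*sqrt(22) ≈ -35385.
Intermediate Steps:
p(t) = -3 + 17*sqrt(t)
J(-30, 20 + R)*(-1043) + p(22) = sqrt((-30)**2 + (20 - 4)**2)*(-1043) + (-3 + 17*sqrt(22)) = sqrt(900 + 16**2)*(-1043) + (-3 + 17*sqrt(22)) = sqrt(900 + 256)*(-1043) + (-3 + 17*sqrt(22)) = sqrt(1156)*(-1043) + (-3 + 17*sqrt(22)) = 34*(-1043) + (-3 + 17*sqrt(22)) = -35462 + (-3 + 17*sqrt(22)) = -35465 + 17*sqrt(22)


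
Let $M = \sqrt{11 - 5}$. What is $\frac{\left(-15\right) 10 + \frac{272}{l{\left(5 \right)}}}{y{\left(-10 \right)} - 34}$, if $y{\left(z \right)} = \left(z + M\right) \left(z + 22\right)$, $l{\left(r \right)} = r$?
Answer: $\frac{18403}{28565} + \frac{1434 \sqrt{6}}{28565} \approx 0.76722$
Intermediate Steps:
$M = \sqrt{6} \approx 2.4495$
$y{\left(z \right)} = \left(22 + z\right) \left(z + \sqrt{6}\right)$ ($y{\left(z \right)} = \left(z + \sqrt{6}\right) \left(z + 22\right) = \left(z + \sqrt{6}\right) \left(22 + z\right) = \left(22 + z\right) \left(z + \sqrt{6}\right)$)
$\frac{\left(-15\right) 10 + \frac{272}{l{\left(5 \right)}}}{y{\left(-10 \right)} - 34} = \frac{\left(-15\right) 10 + \frac{272}{5}}{\left(\left(-10\right)^{2} + 22 \left(-10\right) + 22 \sqrt{6} - 10 \sqrt{6}\right) - 34} = \frac{-150 + 272 \cdot \frac{1}{5}}{\left(100 - 220 + 22 \sqrt{6} - 10 \sqrt{6}\right) - 34} = \frac{-150 + \frac{272}{5}}{\left(-120 + 12 \sqrt{6}\right) - 34} = - \frac{478}{5 \left(-154 + 12 \sqrt{6}\right)}$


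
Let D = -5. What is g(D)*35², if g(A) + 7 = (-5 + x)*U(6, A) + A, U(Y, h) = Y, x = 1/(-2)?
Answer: -55125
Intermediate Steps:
x = -½ ≈ -0.50000
g(A) = -40 + A (g(A) = -7 + ((-5 - ½)*6 + A) = -7 + (-11/2*6 + A) = -7 + (-33 + A) = -40 + A)
g(D)*35² = (-40 - 5)*35² = -45*1225 = -55125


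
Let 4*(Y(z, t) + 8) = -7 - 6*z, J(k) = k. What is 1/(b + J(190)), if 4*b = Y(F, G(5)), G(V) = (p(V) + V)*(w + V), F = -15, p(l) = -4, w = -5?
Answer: 16/3091 ≈ 0.0051763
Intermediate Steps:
G(V) = (-5 + V)*(-4 + V) (G(V) = (-4 + V)*(-5 + V) = (-5 + V)*(-4 + V))
Y(z, t) = -39/4 - 3*z/2 (Y(z, t) = -8 + (-7 - 6*z)/4 = -8 + (-7/4 - 3*z/2) = -39/4 - 3*z/2)
b = 51/16 (b = (-39/4 - 3/2*(-15))/4 = (-39/4 + 45/2)/4 = (1/4)*(51/4) = 51/16 ≈ 3.1875)
1/(b + J(190)) = 1/(51/16 + 190) = 1/(3091/16) = 16/3091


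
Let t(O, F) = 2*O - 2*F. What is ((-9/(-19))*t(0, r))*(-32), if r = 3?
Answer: 1728/19 ≈ 90.947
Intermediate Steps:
t(O, F) = -2*F + 2*O
((-9/(-19))*t(0, r))*(-32) = ((-9/(-19))*(-2*3 + 2*0))*(-32) = ((-9*(-1/19))*(-6 + 0))*(-32) = ((9/19)*(-6))*(-32) = -54/19*(-32) = 1728/19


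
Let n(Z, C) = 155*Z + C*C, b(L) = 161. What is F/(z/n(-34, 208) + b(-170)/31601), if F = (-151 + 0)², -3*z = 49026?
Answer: -13687992015797/255153254 ≈ -53646.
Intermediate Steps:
z = -16342 (z = -⅓*49026 = -16342)
n(Z, C) = C² + 155*Z (n(Z, C) = 155*Z + C² = C² + 155*Z)
F = 22801 (F = (-151)² = 22801)
F/(z/n(-34, 208) + b(-170)/31601) = 22801/(-16342/(208² + 155*(-34)) + 161/31601) = 22801/(-16342/(43264 - 5270) + 161*(1/31601)) = 22801/(-16342/37994 + 161/31601) = 22801/(-16342*1/37994 + 161/31601) = 22801/(-8171/18997 + 161/31601) = 22801/(-255153254/600324197) = 22801*(-600324197/255153254) = -13687992015797/255153254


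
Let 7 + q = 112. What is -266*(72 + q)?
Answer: -47082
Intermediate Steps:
q = 105 (q = -7 + 112 = 105)
-266*(72 + q) = -266*(72 + 105) = -266*177 = -47082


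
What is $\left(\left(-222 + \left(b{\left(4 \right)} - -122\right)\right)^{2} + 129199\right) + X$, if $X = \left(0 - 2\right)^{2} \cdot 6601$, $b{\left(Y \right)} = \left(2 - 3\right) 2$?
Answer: $166007$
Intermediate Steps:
$b{\left(Y \right)} = -2$ ($b{\left(Y \right)} = \left(-1\right) 2 = -2$)
$X = 26404$ ($X = \left(-2\right)^{2} \cdot 6601 = 4 \cdot 6601 = 26404$)
$\left(\left(-222 + \left(b{\left(4 \right)} - -122\right)\right)^{2} + 129199\right) + X = \left(\left(-222 - -120\right)^{2} + 129199\right) + 26404 = \left(\left(-222 + \left(-2 + 122\right)\right)^{2} + 129199\right) + 26404 = \left(\left(-222 + 120\right)^{2} + 129199\right) + 26404 = \left(\left(-102\right)^{2} + 129199\right) + 26404 = \left(10404 + 129199\right) + 26404 = 139603 + 26404 = 166007$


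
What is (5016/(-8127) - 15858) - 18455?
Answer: -92955589/2709 ≈ -34314.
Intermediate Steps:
(5016/(-8127) - 15858) - 18455 = (5016*(-1/8127) - 15858) - 18455 = (-1672/2709 - 15858) - 18455 = -42960994/2709 - 18455 = -92955589/2709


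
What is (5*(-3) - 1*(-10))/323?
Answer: -5/323 ≈ -0.015480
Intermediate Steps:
(5*(-3) - 1*(-10))/323 = (-15 + 10)*(1/323) = -5*1/323 = -5/323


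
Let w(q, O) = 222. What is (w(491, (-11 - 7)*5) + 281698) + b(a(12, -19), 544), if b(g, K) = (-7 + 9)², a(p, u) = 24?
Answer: 281924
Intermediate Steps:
b(g, K) = 4 (b(g, K) = 2² = 4)
(w(491, (-11 - 7)*5) + 281698) + b(a(12, -19), 544) = (222 + 281698) + 4 = 281920 + 4 = 281924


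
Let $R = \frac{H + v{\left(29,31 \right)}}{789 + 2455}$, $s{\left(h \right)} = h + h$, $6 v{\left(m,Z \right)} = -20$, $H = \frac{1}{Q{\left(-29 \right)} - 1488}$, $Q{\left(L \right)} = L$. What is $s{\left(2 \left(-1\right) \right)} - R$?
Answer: $- \frac{59038603}{14763444} \approx -3.999$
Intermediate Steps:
$H = - \frac{1}{1517}$ ($H = \frac{1}{-29 - 1488} = \frac{1}{-1517} = - \frac{1}{1517} \approx -0.0006592$)
$v{\left(m,Z \right)} = - \frac{10}{3}$ ($v{\left(m,Z \right)} = \frac{1}{6} \left(-20\right) = - \frac{10}{3}$)
$s{\left(h \right)} = 2 h$
$R = - \frac{15173}{14763444}$ ($R = \frac{- \frac{1}{1517} - \frac{10}{3}}{789 + 2455} = - \frac{15173}{4551 \cdot 3244} = \left(- \frac{15173}{4551}\right) \frac{1}{3244} = - \frac{15173}{14763444} \approx -0.0010277$)
$s{\left(2 \left(-1\right) \right)} - R = 2 \cdot 2 \left(-1\right) - - \frac{15173}{14763444} = 2 \left(-2\right) + \frac{15173}{14763444} = -4 + \frac{15173}{14763444} = - \frac{59038603}{14763444}$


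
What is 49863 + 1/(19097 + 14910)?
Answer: 1695691042/34007 ≈ 49863.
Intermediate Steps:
49863 + 1/(19097 + 14910) = 49863 + 1/34007 = 1695691042/34007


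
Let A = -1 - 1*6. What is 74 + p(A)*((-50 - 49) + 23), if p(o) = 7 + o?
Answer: 74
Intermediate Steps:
A = -7 (A = -1 - 6 = -7)
74 + p(A)*((-50 - 49) + 23) = 74 + (7 - 7)*((-50 - 49) + 23) = 74 + 0*(-99 + 23) = 74 + 0*(-76) = 74 + 0 = 74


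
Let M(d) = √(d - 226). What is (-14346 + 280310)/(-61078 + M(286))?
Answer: -2030568649/466315253 - 66491*√15/466315253 ≈ -4.3550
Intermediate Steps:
M(d) = √(-226 + d)
(-14346 + 280310)/(-61078 + M(286)) = (-14346 + 280310)/(-61078 + √(-226 + 286)) = 265964/(-61078 + √60) = 265964/(-61078 + 2*√15)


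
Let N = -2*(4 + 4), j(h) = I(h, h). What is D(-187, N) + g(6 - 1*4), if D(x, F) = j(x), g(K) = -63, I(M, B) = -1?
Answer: -64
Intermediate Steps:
j(h) = -1
N = -16 (N = -2*8 = -16)
D(x, F) = -1
D(-187, N) + g(6 - 1*4) = -1 - 63 = -64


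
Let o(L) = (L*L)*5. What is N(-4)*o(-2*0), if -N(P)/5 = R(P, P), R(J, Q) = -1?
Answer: 0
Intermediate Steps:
o(L) = 5*L**2 (o(L) = L**2*5 = 5*L**2)
N(P) = 5 (N(P) = -5*(-1) = 5)
N(-4)*o(-2*0) = 5*(5*(-2*0)**2) = 5*(5*0**2) = 5*(5*0) = 5*0 = 0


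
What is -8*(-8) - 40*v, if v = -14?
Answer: 624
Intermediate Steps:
-8*(-8) - 40*v = -8*(-8) - 40*(-14) = 64 + 560 = 624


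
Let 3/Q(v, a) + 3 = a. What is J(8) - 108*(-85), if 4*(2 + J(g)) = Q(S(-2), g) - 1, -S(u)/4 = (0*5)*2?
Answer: 91779/10 ≈ 9177.9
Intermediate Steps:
S(u) = 0 (S(u) = -4*0*5*2 = -0*2 = -4*0 = 0)
Q(v, a) = 3/(-3 + a)
J(g) = -9/4 + 3/(4*(-3 + g)) (J(g) = -2 + (3/(-3 + g) - 1)/4 = -2 + (-1 + 3/(-3 + g))/4 = -2 + (-¼ + 3/(4*(-3 + g))) = -9/4 + 3/(4*(-3 + g)))
J(8) - 108*(-85) = 3*(10 - 3*8)/(4*(-3 + 8)) - 108*(-85) = (¾)*(10 - 24)/5 + 9180 = (¾)*(⅕)*(-14) + 9180 = -21/10 + 9180 = 91779/10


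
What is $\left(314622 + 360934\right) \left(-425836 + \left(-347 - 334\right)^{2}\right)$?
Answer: $25620461300$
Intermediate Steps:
$\left(314622 + 360934\right) \left(-425836 + \left(-347 - 334\right)^{2}\right) = 675556 \left(-425836 + \left(-681\right)^{2}\right) = 675556 \left(-425836 + 463761\right) = 675556 \cdot 37925 = 25620461300$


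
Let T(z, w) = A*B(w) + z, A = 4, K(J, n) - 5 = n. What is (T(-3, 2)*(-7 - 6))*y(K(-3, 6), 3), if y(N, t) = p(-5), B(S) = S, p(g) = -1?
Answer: 65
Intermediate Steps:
K(J, n) = 5 + n
y(N, t) = -1
T(z, w) = z + 4*w (T(z, w) = 4*w + z = z + 4*w)
(T(-3, 2)*(-7 - 6))*y(K(-3, 6), 3) = ((-3 + 4*2)*(-7 - 6))*(-1) = ((-3 + 8)*(-13))*(-1) = (5*(-13))*(-1) = -65*(-1) = 65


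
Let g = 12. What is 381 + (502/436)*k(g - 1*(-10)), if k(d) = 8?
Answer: 42533/109 ≈ 390.21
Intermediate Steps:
381 + (502/436)*k(g - 1*(-10)) = 381 + (502/436)*8 = 381 + (502*(1/436))*8 = 381 + (251/218)*8 = 381 + 1004/109 = 42533/109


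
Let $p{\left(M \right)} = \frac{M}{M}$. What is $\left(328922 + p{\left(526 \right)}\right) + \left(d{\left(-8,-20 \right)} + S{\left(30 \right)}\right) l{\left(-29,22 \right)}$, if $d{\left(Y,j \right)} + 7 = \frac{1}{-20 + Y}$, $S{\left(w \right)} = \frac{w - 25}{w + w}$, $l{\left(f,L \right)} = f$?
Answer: $\frac{6911617}{21} \approx 3.2912 \cdot 10^{5}$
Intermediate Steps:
$p{\left(M \right)} = 1$
$S{\left(w \right)} = \frac{-25 + w}{2 w}$
$d{\left(Y,j \right)} = -7 + \frac{1}{-20 + Y}$
$\left(328922 + p{\left(526 \right)}\right) + \left(d{\left(-8,-20 \right)} + S{\left(30 \right)}\right) l{\left(-29,22 \right)} = \left(328922 + 1\right) + \left(\frac{141 - -56}{-20 - 8} + \frac{-25 + 30}{2 \cdot 30}\right) \left(-29\right) = 328923 + \left(\frac{141 + 56}{-28} + \frac{1}{2} \cdot \frac{1}{30} \cdot 5\right) \left(-29\right) = 328923 + \left(\left(- \frac{1}{28}\right) 197 + \frac{1}{12}\right) \left(-29\right) = 328923 + \left(- \frac{197}{28} + \frac{1}{12}\right) \left(-29\right) = 328923 - - \frac{4234}{21} = 328923 + \frac{4234}{21} = \frac{6911617}{21}$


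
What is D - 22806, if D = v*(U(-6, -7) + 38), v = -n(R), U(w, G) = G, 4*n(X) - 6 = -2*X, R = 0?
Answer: -45705/2 ≈ -22853.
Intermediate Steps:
n(X) = 3/2 - X/2 (n(X) = 3/2 + (-2*X)/4 = 3/2 - X/2)
v = -3/2 (v = -(3/2 - ½*0) = -(3/2 + 0) = -1*3/2 = -3/2 ≈ -1.5000)
D = -93/2 (D = -3*(-7 + 38)/2 = -3/2*31 = -93/2 ≈ -46.500)
D - 22806 = -93/2 - 22806 = -45705/2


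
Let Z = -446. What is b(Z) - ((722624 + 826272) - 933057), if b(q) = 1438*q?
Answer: -1257187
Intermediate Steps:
b(Z) - ((722624 + 826272) - 933057) = 1438*(-446) - ((722624 + 826272) - 933057) = -641348 - (1548896 - 933057) = -641348 - 1*615839 = -641348 - 615839 = -1257187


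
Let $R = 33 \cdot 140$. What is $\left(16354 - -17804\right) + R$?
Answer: $38778$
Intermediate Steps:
$R = 4620$
$\left(16354 - -17804\right) + R = \left(16354 - -17804\right) + 4620 = \left(16354 + 17804\right) + 4620 = 34158 + 4620 = 38778$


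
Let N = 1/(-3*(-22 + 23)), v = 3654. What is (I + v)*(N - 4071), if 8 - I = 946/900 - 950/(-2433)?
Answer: -8158468307279/547425 ≈ -1.4903e+7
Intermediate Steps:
I = 2393497/364950 (I = 8 - (946/900 - 950/(-2433)) = 8 - (946*(1/900) - 950*(-1/2433)) = 8 - (473/450 + 950/2433) = 8 - 1*526103/364950 = 8 - 526103/364950 = 2393497/364950 ≈ 6.5584)
N = -⅓ (N = 1/(-3*1) = 1/(-3) = -⅓ ≈ -0.33333)
(I + v)*(N - 4071) = (2393497/364950 + 3654)*(-⅓ - 4071) = (1335920797/364950)*(-12214/3) = -8158468307279/547425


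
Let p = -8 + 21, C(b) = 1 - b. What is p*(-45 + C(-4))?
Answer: -520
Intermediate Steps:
p = 13
p*(-45 + C(-4)) = 13*(-45 + (1 - 1*(-4))) = 13*(-45 + (1 + 4)) = 13*(-45 + 5) = 13*(-40) = -520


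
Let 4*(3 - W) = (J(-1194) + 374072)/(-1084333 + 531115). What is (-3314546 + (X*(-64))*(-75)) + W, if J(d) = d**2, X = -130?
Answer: -2178872431447/553218 ≈ -3.9385e+6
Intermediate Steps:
W = 2109581/553218 (W = 3 - ((-1194)**2 + 374072)/(4*(-1084333 + 531115)) = 3 - (1425636 + 374072)/(4*(-553218)) = 3 - 449927*(-1)/553218 = 3 - 1/4*(-899854/276609) = 3 + 449927/553218 = 2109581/553218 ≈ 3.8133)
(-3314546 + (X*(-64))*(-75)) + W = (-3314546 - 130*(-64)*(-75)) + 2109581/553218 = (-3314546 + 8320*(-75)) + 2109581/553218 = (-3314546 - 624000) + 2109581/553218 = -3938546 + 2109581/553218 = -2178872431447/553218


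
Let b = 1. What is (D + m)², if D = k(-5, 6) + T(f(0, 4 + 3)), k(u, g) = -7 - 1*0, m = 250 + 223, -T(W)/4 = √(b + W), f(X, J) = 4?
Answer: 217236 - 3728*√5 ≈ 2.0890e+5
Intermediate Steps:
T(W) = -4*√(1 + W)
m = 473
k(u, g) = -7 (k(u, g) = -7 + 0 = -7)
D = -7 - 4*√5 (D = -7 - 4*√(1 + 4) = -7 - 4*√5 ≈ -15.944)
(D + m)² = ((-7 - 4*√5) + 473)² = (466 - 4*√5)²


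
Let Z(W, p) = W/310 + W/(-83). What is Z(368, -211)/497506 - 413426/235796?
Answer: -661526923088817/377298045560810 ≈ -1.7533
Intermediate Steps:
Z(W, p) = -227*W/25730 (Z(W, p) = W*(1/310) + W*(-1/83) = W/310 - W/83 = -227*W/25730)
Z(368, -211)/497506 - 413426/235796 = -227/25730*368/497506 - 413426/235796 = -41768/12865*1/497506 - 413426*1/235796 = -20884/3200207345 - 206713/117898 = -661526923088817/377298045560810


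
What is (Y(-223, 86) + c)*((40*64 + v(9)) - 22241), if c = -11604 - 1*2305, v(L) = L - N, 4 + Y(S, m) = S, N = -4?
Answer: 278026848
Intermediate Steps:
Y(S, m) = -4 + S
v(L) = 4 + L (v(L) = L - 1*(-4) = L + 4 = 4 + L)
c = -13909 (c = -11604 - 2305 = -13909)
(Y(-223, 86) + c)*((40*64 + v(9)) - 22241) = ((-4 - 223) - 13909)*((40*64 + (4 + 9)) - 22241) = (-227 - 13909)*((2560 + 13) - 22241) = -14136*(2573 - 22241) = -14136*(-19668) = 278026848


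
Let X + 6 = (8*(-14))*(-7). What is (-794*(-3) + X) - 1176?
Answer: 1984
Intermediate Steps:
X = 778 (X = -6 + (8*(-14))*(-7) = -6 - 112*(-7) = -6 + 784 = 778)
(-794*(-3) + X) - 1176 = (-794*(-3) + 778) - 1176 = (2382 + 778) - 1176 = 3160 - 1176 = 1984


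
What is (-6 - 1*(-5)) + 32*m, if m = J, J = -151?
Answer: -4833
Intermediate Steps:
m = -151
(-6 - 1*(-5)) + 32*m = (-6 - 1*(-5)) + 32*(-151) = (-6 + 5) - 4832 = -1 - 4832 = -4833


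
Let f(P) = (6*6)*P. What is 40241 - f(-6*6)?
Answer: 41537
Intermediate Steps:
f(P) = 36*P
40241 - f(-6*6) = 40241 - 36*(-6*6) = 40241 - 36*(-36) = 40241 - 1*(-1296) = 40241 + 1296 = 41537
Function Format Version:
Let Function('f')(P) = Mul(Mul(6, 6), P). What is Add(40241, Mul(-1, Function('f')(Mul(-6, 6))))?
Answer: 41537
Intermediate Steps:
Function('f')(P) = Mul(36, P)
Add(40241, Mul(-1, Function('f')(Mul(-6, 6)))) = Add(40241, Mul(-1, Mul(36, Mul(-6, 6)))) = Add(40241, Mul(-1, Mul(36, -36))) = Add(40241, Mul(-1, -1296)) = Add(40241, 1296) = 41537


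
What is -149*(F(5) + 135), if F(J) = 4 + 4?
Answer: -21307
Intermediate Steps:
F(J) = 8
-149*(F(5) + 135) = -149*(8 + 135) = -149*143 = -21307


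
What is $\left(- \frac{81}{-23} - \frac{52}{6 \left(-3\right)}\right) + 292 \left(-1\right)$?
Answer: $- \frac{59117}{207} \approx -285.59$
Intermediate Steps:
$\left(- \frac{81}{-23} - \frac{52}{6 \left(-3\right)}\right) + 292 \left(-1\right) = \left(\left(-81\right) \left(- \frac{1}{23}\right) - \frac{52}{-18}\right) - 292 = \left(\frac{81}{23} - - \frac{26}{9}\right) - 292 = \left(\frac{81}{23} + \frac{26}{9}\right) - 292 = \frac{1327}{207} - 292 = - \frac{59117}{207}$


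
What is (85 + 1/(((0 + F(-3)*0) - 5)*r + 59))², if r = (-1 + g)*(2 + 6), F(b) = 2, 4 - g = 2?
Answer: 2611456/361 ≈ 7234.0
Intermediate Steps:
g = 2 (g = 4 - 1*2 = 4 - 2 = 2)
r = 8 (r = (-1 + 2)*(2 + 6) = 1*8 = 8)
(85 + 1/(((0 + F(-3)*0) - 5)*r + 59))² = (85 + 1/(((0 + 2*0) - 5)*8 + 59))² = (85 + 1/(((0 + 0) - 5)*8 + 59))² = (85 + 1/((0 - 5)*8 + 59))² = (85 + 1/(-5*8 + 59))² = (85 + 1/(-40 + 59))² = (85 + 1/19)² = (1616/19)² = 2611456/361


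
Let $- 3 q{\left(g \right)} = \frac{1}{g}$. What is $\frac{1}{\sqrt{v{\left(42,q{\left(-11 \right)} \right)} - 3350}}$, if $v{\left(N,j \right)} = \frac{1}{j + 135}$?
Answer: $- \frac{2 i \sqrt{16629309638}}{14927567} \approx - 0.017277 i$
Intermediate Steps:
$q{\left(g \right)} = - \frac{1}{3 g}$
$v{\left(N,j \right)} = \frac{1}{135 + j}$
$\frac{1}{\sqrt{v{\left(42,q{\left(-11 \right)} \right)} - 3350}} = \frac{1}{\sqrt{\frac{1}{135 - \frac{1}{3 \left(-11\right)}} - 3350}} = \frac{1}{\sqrt{\frac{1}{135 - - \frac{1}{33}} - 3350}} = \frac{1}{\sqrt{\frac{1}{135 + \frac{1}{33}} - 3350}} = \frac{1}{\sqrt{\frac{1}{\frac{4456}{33}} - 3350}} = \frac{1}{\sqrt{\frac{33}{4456} - 3350}} = \frac{1}{\sqrt{- \frac{14927567}{4456}}} = \frac{1}{\frac{1}{2228} i \sqrt{16629309638}} = - \frac{2 i \sqrt{16629309638}}{14927567}$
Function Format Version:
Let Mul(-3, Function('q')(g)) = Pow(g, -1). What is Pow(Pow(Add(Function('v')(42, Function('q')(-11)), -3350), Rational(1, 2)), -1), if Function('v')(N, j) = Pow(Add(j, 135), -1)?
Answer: Mul(Rational(-2, 14927567), I, Pow(16629309638, Rational(1, 2))) ≈ Mul(-0.017277, I)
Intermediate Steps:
Function('q')(g) = Mul(Rational(-1, 3), Pow(g, -1))
Function('v')(N, j) = Pow(Add(135, j), -1)
Pow(Pow(Add(Function('v')(42, Function('q')(-11)), -3350), Rational(1, 2)), -1) = Pow(Pow(Add(Pow(Add(135, Mul(Rational(-1, 3), Pow(-11, -1))), -1), -3350), Rational(1, 2)), -1) = Pow(Pow(Add(Pow(Add(135, Mul(Rational(-1, 3), Rational(-1, 11))), -1), -3350), Rational(1, 2)), -1) = Pow(Pow(Add(Pow(Add(135, Rational(1, 33)), -1), -3350), Rational(1, 2)), -1) = Pow(Pow(Add(Pow(Rational(4456, 33), -1), -3350), Rational(1, 2)), -1) = Pow(Pow(Add(Rational(33, 4456), -3350), Rational(1, 2)), -1) = Pow(Pow(Rational(-14927567, 4456), Rational(1, 2)), -1) = Pow(Mul(Rational(1, 2228), I, Pow(16629309638, Rational(1, 2))), -1) = Mul(Rational(-2, 14927567), I, Pow(16629309638, Rational(1, 2)))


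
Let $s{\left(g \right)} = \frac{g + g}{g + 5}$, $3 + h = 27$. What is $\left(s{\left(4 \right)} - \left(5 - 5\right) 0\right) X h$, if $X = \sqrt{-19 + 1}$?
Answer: $64 i \sqrt{2} \approx 90.51 i$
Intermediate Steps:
$h = 24$ ($h = -3 + 27 = 24$)
$X = 3 i \sqrt{2}$ ($X = \sqrt{-18} = 3 i \sqrt{2} \approx 4.2426 i$)
$s{\left(g \right)} = \frac{2 g}{5 + g}$
$\left(s{\left(4 \right)} - \left(5 - 5\right) 0\right) X h = \left(2 \cdot 4 \frac{1}{5 + 4} - \left(5 - 5\right) 0\right) 3 i \sqrt{2} \cdot 24 = \left(2 \cdot 4 \cdot \frac{1}{9} - 0 \cdot 0\right) 3 i \sqrt{2} \cdot 24 = \left(2 \cdot 4 \cdot \frac{1}{9} - 0\right) 3 i \sqrt{2} \cdot 24 = \left(\frac{8}{9} + 0\right) 3 i \sqrt{2} \cdot 24 = \frac{8 \cdot 3 i \sqrt{2}}{9} \cdot 24 = \frac{8 i \sqrt{2}}{3} \cdot 24 = 64 i \sqrt{2}$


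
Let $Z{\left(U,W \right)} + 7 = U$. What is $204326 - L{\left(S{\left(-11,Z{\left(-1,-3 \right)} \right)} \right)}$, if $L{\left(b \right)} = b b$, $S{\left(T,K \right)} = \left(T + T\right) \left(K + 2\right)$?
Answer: $186902$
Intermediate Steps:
$Z{\left(U,W \right)} = -7 + U$
$S{\left(T,K \right)} = 2 T \left(2 + K\right)$
$L{\left(b \right)} = b^{2}$
$204326 - L{\left(S{\left(-11,Z{\left(-1,-3 \right)} \right)} \right)} = 204326 - \left(2 \left(-11\right) \left(2 - 8\right)\right)^{2} = 204326 - \left(2 \left(-11\right) \left(-6\right)\right)^{2} = 204326 - 132^{2} = 204326 - 17424 = 186902$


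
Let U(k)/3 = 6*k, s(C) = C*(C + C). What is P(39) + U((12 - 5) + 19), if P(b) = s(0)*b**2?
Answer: 468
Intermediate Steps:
s(C) = 2*C**2 (s(C) = C*(2*C) = 2*C**2)
U(k) = 18*k (U(k) = 3*(6*k) = 18*k)
P(b) = 0 (P(b) = (2*0**2)*b**2 = (2*0)*b**2 = 0*b**2 = 0)
P(39) + U((12 - 5) + 19) = 0 + 18*((12 - 5) + 19) = 0 + 18*(7 + 19) = 0 + 18*26 = 0 + 468 = 468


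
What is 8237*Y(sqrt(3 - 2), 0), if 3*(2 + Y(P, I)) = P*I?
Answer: -16474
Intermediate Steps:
Y(P, I) = -2 + I*P/3 (Y(P, I) = -2 + (P*I)/3 = -2 + (I*P)/3 = -2 + I*P/3)
8237*Y(sqrt(3 - 2), 0) = 8237*(-2 + (1/3)*0*sqrt(3 - 2)) = 8237*(-2 + (1/3)*0*sqrt(1)) = 8237*(-2 + (1/3)*0*1) = 8237*(-2 + 0) = 8237*(-2) = -16474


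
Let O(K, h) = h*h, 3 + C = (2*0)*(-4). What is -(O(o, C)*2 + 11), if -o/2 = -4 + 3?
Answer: -29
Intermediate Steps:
C = -3 (C = -3 + (2*0)*(-4) = -3 + 0*(-4) = -3 + 0 = -3)
o = 2 (o = -2*(-4 + 3) = -2*(-1) = 2)
O(K, h) = h²
-(O(o, C)*2 + 11) = -((-3)²*2 + 11) = -(9*2 + 11) = -(18 + 11) = -1*29 = -29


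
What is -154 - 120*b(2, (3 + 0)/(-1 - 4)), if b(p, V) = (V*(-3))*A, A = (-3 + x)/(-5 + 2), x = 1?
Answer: -298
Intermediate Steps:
A = 2/3 (A = (-3 + 1)/(-5 + 2) = -2/(-3) = -2*(-1/3) = 2/3 ≈ 0.66667)
b(p, V) = -2*V (b(p, V) = (V*(-3))*(2/3) = -3*V*(2/3) = -2*V)
-154 - 120*b(2, (3 + 0)/(-1 - 4)) = -154 - (-240)*(3 + 0)/(-1 - 4) = -154 - (-240)*3/(-5) = -154 - (-240)*3*(-1/5) = -154 - (-240)*(-3)/5 = -154 - 120*6/5 = -154 - 144 = -298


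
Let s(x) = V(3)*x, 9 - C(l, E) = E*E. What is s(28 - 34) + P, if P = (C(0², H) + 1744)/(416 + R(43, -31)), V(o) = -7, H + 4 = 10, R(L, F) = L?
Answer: 1235/27 ≈ 45.741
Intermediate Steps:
H = 6 (H = -4 + 10 = 6)
C(l, E) = 9 - E² (C(l, E) = 9 - E*E = 9 - E²)
P = 101/27 (P = ((9 - 1*6²) + 1744)/(416 + 43) = ((9 - 1*36) + 1744)/459 = ((9 - 36) + 1744)*(1/459) = (-27 + 1744)*(1/459) = 1717*(1/459) = 101/27 ≈ 3.7407)
s(x) = -7*x
s(28 - 34) + P = -7*(28 - 34) + 101/27 = -7*(-6) + 101/27 = 42 + 101/27 = 1235/27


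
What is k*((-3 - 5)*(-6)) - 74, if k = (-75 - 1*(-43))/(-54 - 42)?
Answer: -58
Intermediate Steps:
k = 1/3 (k = (-75 + 43)/(-96) = -32*(-1/96) = 1/3 ≈ 0.33333)
k*((-3 - 5)*(-6)) - 74 = ((-3 - 5)*(-6))/3 - 74 = (-8*(-6))/3 - 74 = (1/3)*48 - 74 = 16 - 74 = -58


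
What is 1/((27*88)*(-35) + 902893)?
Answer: 1/819733 ≈ 1.2199e-6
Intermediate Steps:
1/((27*88)*(-35) + 902893) = 1/(2376*(-35) + 902893) = 1/(-83160 + 902893) = 1/819733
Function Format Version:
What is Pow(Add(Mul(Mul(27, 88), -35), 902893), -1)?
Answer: Rational(1, 819733) ≈ 1.2199e-6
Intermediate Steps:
Pow(Add(Mul(Mul(27, 88), -35), 902893), -1) = Pow(Add(Mul(2376, -35), 902893), -1) = Pow(Add(-83160, 902893), -1) = Pow(819733, -1) = Rational(1, 819733)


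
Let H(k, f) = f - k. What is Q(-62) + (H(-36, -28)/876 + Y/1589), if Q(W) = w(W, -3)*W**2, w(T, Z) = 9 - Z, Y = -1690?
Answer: 16051761916/347991 ≈ 46127.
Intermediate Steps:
Q(W) = 12*W**2 (Q(W) = (9 - 1*(-3))*W**2 = (9 + 3)*W**2 = 12*W**2)
Q(-62) + (H(-36, -28)/876 + Y/1589) = 12*(-62)**2 + ((-28 - 1*(-36))/876 - 1690/1589) = 12*3844 + ((-28 + 36)*(1/876) - 1690*1/1589) = 46128 + (8*(1/876) - 1690/1589) = 46128 + (2/219 - 1690/1589) = 46128 - 366932/347991 = 16051761916/347991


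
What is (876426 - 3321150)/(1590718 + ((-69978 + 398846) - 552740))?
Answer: -1222362/683423 ≈ -1.7886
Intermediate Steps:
(876426 - 3321150)/(1590718 + ((-69978 + 398846) - 552740)) = -2444724/(1590718 + (328868 - 552740)) = -2444724/(1590718 - 223872) = -2444724/1366846 = -2444724*1/1366846 = -1222362/683423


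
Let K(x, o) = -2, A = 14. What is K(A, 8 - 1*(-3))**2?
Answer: 4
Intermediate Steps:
K(A, 8 - 1*(-3))**2 = (-2)**2 = 4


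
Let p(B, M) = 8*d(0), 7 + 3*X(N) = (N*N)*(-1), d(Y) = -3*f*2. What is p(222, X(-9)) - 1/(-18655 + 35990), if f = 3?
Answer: -2496241/17335 ≈ -144.00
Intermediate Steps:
d(Y) = -18 (d(Y) = -3*3*2 = -9*2 = -18)
X(N) = -7/3 - N²/3 (X(N) = -7/3 + ((N*N)*(-1))/3 = -7/3 + (N²*(-1))/3 = -7/3 + (-N²)/3 = -7/3 - N²/3)
p(B, M) = -144 (p(B, M) = 8*(-18) = -144)
p(222, X(-9)) - 1/(-18655 + 35990) = -144 - 1/(-18655 + 35990) = -144 - 1/17335 = -2496241/17335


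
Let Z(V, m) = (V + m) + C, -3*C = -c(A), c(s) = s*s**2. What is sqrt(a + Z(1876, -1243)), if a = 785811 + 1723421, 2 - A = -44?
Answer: sqrt(22880793)/3 ≈ 1594.5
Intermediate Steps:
A = 46 (A = 2 - 1*(-44) = 2 + 44 = 46)
c(s) = s**3
a = 2509232
C = 97336/3 (C = -(-1)*46**3/3 = -(-1)*97336/3 = -1/3*(-97336) = 97336/3 ≈ 32445.)
Z(V, m) = 97336/3 + V + m (Z(V, m) = (V + m) + 97336/3 = 97336/3 + V + m)
sqrt(a + Z(1876, -1243)) = sqrt(2509232 + (97336/3 + 1876 - 1243)) = sqrt(2509232 + 99235/3) = sqrt(7626931/3) = sqrt(22880793)/3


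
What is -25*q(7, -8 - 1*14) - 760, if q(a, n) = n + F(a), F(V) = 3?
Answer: -285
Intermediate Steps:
q(a, n) = 3 + n (q(a, n) = n + 3 = 3 + n)
-25*q(7, -8 - 1*14) - 760 = -25*(3 + (-8 - 1*14)) - 760 = -25*(3 + (-8 - 14)) - 760 = -25*(3 - 22) - 760 = -25*(-19) - 760 = 475 - 760 = -285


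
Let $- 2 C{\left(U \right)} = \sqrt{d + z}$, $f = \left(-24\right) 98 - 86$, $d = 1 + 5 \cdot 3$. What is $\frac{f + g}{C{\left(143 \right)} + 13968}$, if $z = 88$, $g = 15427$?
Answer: $\frac{90715176}{97552499} + \frac{12989 \sqrt{26}}{195104998} \approx 0.93025$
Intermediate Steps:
$d = 16$ ($d = 1 + 15 = 16$)
$f = -2438$ ($f = -2352 - 86 = -2438$)
$C{\left(U \right)} = - \sqrt{26}$ ($C{\left(U \right)} = - \frac{\sqrt{16 + 88}}{2} = - \frac{\sqrt{104}}{2} = - \frac{2 \sqrt{26}}{2} = - \sqrt{26}$)
$\frac{f + g}{C{\left(143 \right)} + 13968} = \frac{-2438 + 15427}{- \sqrt{26} + 13968} = \frac{12989}{13968 - \sqrt{26}}$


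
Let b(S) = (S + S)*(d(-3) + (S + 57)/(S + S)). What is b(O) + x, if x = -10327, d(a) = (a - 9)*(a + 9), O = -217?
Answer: 20761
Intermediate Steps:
d(a) = (-9 + a)*(9 + a)
b(S) = 2*S*(-72 + (57 + S)/(2*S)) (b(S) = (S + S)*((-81 + (-3)**2) + (S + 57)/(S + S)) = (2*S)*((-81 + 9) + (57 + S)/((2*S))) = (2*S)*(-72 + (57 + S)*(1/(2*S))) = (2*S)*(-72 + (57 + S)/(2*S)) = 2*S*(-72 + (57 + S)/(2*S)))
b(O) + x = (57 - 143*(-217)) - 10327 = (57 + 31031) - 10327 = 31088 - 10327 = 20761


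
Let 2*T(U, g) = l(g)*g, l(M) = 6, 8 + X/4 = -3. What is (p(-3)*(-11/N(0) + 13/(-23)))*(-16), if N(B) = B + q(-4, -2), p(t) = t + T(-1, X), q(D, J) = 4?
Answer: -164700/23 ≈ -7160.9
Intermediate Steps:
X = -44 (X = -32 + 4*(-3) = -32 - 12 = -44)
T(U, g) = 3*g (T(U, g) = (6*g)/2 = 3*g)
p(t) = -132 + t (p(t) = t + 3*(-44) = t - 132 = -132 + t)
N(B) = 4 + B (N(B) = B + 4 = 4 + B)
(p(-3)*(-11/N(0) + 13/(-23)))*(-16) = ((-132 - 3)*(-11/(4 + 0) + 13/(-23)))*(-16) = -135*(-11/4 + 13*(-1/23))*(-16) = -135*(-11*1/4 - 13/23)*(-16) = -135*(-11/4 - 13/23)*(-16) = -135*(-305/92)*(-16) = (41175/92)*(-16) = -164700/23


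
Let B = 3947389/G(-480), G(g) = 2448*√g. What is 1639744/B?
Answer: 16056373248*I*√30/3947389 ≈ 22279.0*I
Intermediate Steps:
B = -3947389*I*√30/293760 (B = 3947389/((2448*√(-480))) = 3947389/((2448*(4*I*√30))) = 3947389/((9792*I*√30)) = 3947389*(-I*√30/293760) = -3947389*I*√30/293760 ≈ -73.6*I)
1639744/B = 1639744/((-3947389*I*√30/293760)) = 1639744*(9792*I*√30/3947389) = 16056373248*I*√30/3947389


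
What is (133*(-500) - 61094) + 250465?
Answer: 122871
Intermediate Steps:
(133*(-500) - 61094) + 250465 = (-66500 - 61094) + 250465 = -127594 + 250465 = 122871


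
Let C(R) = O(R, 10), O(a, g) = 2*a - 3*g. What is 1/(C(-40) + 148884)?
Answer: 1/148774 ≈ 6.7216e-6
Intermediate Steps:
O(a, g) = -3*g + 2*a
C(R) = -30 + 2*R (C(R) = -3*10 + 2*R = -30 + 2*R)
1/(C(-40) + 148884) = 1/((-30 + 2*(-40)) + 148884) = 1/((-30 - 80) + 148884) = 1/(-110 + 148884) = 1/148774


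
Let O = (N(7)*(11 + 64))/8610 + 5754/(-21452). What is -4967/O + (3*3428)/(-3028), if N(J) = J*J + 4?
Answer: -5788115314547/225395236 ≈ -25680.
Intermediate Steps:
N(J) = 4 + J**2 (N(J) = J**2 + 4 = 4 + J**2)
O = 297748/1539181 (O = ((4 + 7**2)*(11 + 64))/8610 + 5754/(-21452) = ((4 + 49)*75)*(1/8610) + 5754*(-1/21452) = (53*75)*(1/8610) - 2877/10726 = 3975*(1/8610) - 2877/10726 = 265/574 - 2877/10726 = 297748/1539181 ≈ 0.19345)
-4967/O + (3*3428)/(-3028) = -4967/297748/1539181 + (3*3428)/(-3028) = -4967*1539181/297748 + 10284*(-1/3028) = -7645112027/297748 - 2571/757 = -5788115314547/225395236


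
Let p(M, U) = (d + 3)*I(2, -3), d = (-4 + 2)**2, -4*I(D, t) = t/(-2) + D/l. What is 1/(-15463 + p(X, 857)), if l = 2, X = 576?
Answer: -8/123739 ≈ -6.4652e-5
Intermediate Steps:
I(D, t) = -D/8 + t/8 (I(D, t) = -(t/(-2) + D/2)/4 = -(t*(-1/2) + D*(1/2))/4 = -(-t/2 + D/2)/4 = -(D/2 - t/2)/4 = -D/8 + t/8)
d = 4 (d = (-2)**2 = 4)
p(M, U) = -35/8 (p(M, U) = (4 + 3)*(-1/8*2 + (1/8)*(-3)) = 7*(-1/4 - 3/8) = 7*(-5/8) = -35/8)
1/(-15463 + p(X, 857)) = 1/(-15463 - 35/8) = 1/(-123739/8) = -8/123739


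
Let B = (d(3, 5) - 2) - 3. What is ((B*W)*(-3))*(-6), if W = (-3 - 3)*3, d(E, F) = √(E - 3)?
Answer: 1620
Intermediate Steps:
d(E, F) = √(-3 + E)
W = -18 (W = -6*3 = -18)
B = -5 (B = (√(-3 + 3) - 2) - 3 = (√0 - 2) - 3 = (0 - 2) - 3 = -2 - 3 = -5)
((B*W)*(-3))*(-6) = (-5*(-18)*(-3))*(-6) = (90*(-3))*(-6) = -270*(-6) = 1620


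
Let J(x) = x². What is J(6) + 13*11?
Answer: 179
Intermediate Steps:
J(6) + 13*11 = 6² + 13*11 = 36 + 143 = 179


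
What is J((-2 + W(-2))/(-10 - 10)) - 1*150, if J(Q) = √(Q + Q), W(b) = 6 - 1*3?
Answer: -150 + I*√10/10 ≈ -150.0 + 0.31623*I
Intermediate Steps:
W(b) = 3 (W(b) = 6 - 3 = 3)
J(Q) = √2*√Q (J(Q) = √(2*Q) = √2*√Q)
J((-2 + W(-2))/(-10 - 10)) - 1*150 = √2*√((-2 + 3)/(-10 - 10)) - 1*150 = √2*√(1/(-20)) - 150 = √2*√(1*(-1/20)) - 150 = √2*√(-1/20) - 150 = √2*(I*√5/10) - 150 = I*√10/10 - 150 = -150 + I*√10/10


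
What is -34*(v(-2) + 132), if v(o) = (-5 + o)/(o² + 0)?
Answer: -8857/2 ≈ -4428.5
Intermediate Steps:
v(o) = (-5 + o)/o² (v(o) = (-5 + o)/(o²) = (-5 + o)/o²)
-34*(v(-2) + 132) = -34*((-5 - 2)/(-2)² + 132) = -34*((¼)*(-7) + 132) = -34*(-7/4 + 132) = -34*521/4 = -8857/2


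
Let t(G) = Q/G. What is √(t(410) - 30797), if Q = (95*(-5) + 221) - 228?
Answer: 9*I*√15978930/205 ≈ 175.49*I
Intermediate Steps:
Q = -482 (Q = (-475 + 221) - 228 = -254 - 228 = -482)
t(G) = -482/G
√(t(410) - 30797) = √(-482/410 - 30797) = √(-482*1/410 - 30797) = √(-241/205 - 30797) = √(-6313626/205) = 9*I*√15978930/205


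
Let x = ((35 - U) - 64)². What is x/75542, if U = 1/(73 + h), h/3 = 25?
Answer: 18429849/1654671968 ≈ 0.011138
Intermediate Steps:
h = 75 (h = 3*25 = 75)
U = 1/148 (U = 1/(73 + 75) = 1/148 ≈ 0.0067568)
x = 18429849/21904 (x = ((35 - 1*1/148) - 64)² = ((35 - 1/148) - 64)² = (5179/148 - 64)² = (-4293/148)² = 18429849/21904 ≈ 841.39)
x/75542 = (18429849/21904)/75542 = (18429849/21904)*(1/75542) = 18429849/1654671968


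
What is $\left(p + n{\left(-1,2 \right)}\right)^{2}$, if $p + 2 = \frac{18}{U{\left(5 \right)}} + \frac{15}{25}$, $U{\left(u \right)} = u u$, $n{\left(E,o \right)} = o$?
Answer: $\frac{1089}{625} \approx 1.7424$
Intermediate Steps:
$U{\left(u \right)} = u^{2}$
$p = - \frac{17}{25}$ ($p = -2 + \left(\frac{18}{5^{2}} + \frac{15}{25}\right) = -2 + \left(\frac{18}{25} + 15 \cdot \frac{1}{25}\right) = -2 + \left(18 \cdot \frac{1}{25} + \frac{3}{5}\right) = -2 + \left(\frac{18}{25} + \frac{3}{5}\right) = -2 + \frac{33}{25} = - \frac{17}{25} \approx -0.68$)
$\left(p + n{\left(-1,2 \right)}\right)^{2} = \left(- \frac{17}{25} + 2\right)^{2} = \left(\frac{33}{25}\right)^{2} = \frac{1089}{625}$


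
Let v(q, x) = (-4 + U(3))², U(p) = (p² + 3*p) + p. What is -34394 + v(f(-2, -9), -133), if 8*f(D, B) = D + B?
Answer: -34105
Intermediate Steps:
U(p) = p² + 4*p
f(D, B) = B/8 + D/8 (f(D, B) = (D + B)/8 = (B + D)/8 = B/8 + D/8)
v(q, x) = 289 (v(q, x) = (-4 + 3*(4 + 3))² = (-4 + 3*7)² = (-4 + 21)² = 17² = 289)
-34394 + v(f(-2, -9), -133) = -34394 + 289 = -34105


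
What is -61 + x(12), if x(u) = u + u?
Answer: -37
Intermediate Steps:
x(u) = 2*u
-61 + x(12) = -61 + 2*12 = -61 + 24 = -37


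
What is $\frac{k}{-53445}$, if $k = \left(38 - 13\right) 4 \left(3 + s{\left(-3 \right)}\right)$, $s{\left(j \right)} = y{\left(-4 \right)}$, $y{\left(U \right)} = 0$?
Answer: $- \frac{20}{3563} \approx -0.0056132$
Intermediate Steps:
$s{\left(j \right)} = 0$
$k = 300$ ($k = \left(38 - 13\right) 4 \left(3 + 0\right) = 25 \cdot 4 \cdot 3 = 25 \cdot 12 = 300$)
$\frac{k}{-53445} = \frac{300}{-53445} = 300 \left(- \frac{1}{53445}\right) = - \frac{20}{3563}$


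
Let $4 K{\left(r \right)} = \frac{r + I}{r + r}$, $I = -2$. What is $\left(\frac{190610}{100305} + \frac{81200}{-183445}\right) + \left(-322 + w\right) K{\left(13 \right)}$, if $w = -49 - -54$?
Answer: $- \frac{2454916655651}{76545875016} \approx -32.071$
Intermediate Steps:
$w = 5$ ($w = -49 + 54 = 5$)
$K{\left(r \right)} = \frac{-2 + r}{8 r}$ ($K{\left(r \right)} = \frac{\left(r - 2\right) \frac{1}{r + r}}{4} = \frac{\left(-2 + r\right) \frac{1}{2 r}}{4} = \frac{\frac{1}{2} \frac{1}{r} \left(-2 + r\right)}{4} = \frac{-2 + r}{8 r}$)
$\left(\frac{190610}{100305} + \frac{81200}{-183445}\right) + \left(-322 + w\right) K{\left(13 \right)} = \left(\frac{190610}{100305} + \frac{81200}{-183445}\right) + \left(-322 + 5\right) \frac{-2 + 13}{8 \cdot 13} = \left(190610 \cdot \frac{1}{100305} + 81200 \left(- \frac{1}{183445}\right)\right) - 317 \cdot \frac{1}{8} \cdot \frac{1}{13} \cdot 11 = \left(\frac{38122}{20061} - \frac{16240}{36689}\right) - \frac{3487}{104} = \frac{1072867418}{736018029} - \frac{3487}{104} = - \frac{2454916655651}{76545875016}$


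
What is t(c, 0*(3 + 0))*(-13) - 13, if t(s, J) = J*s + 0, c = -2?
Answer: -13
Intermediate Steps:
t(s, J) = J*s
t(c, 0*(3 + 0))*(-13) - 13 = ((0*(3 + 0))*(-2))*(-13) - 13 = ((0*3)*(-2))*(-13) - 13 = (0*(-2))*(-13) - 13 = 0*(-13) - 13 = 0 - 13 = -13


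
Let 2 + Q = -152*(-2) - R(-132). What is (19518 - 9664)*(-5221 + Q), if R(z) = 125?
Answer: -49703576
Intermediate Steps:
Q = 177 (Q = -2 + (-152*(-2) - 1*125) = -2 + (304 - 125) = -2 + 179 = 177)
(19518 - 9664)*(-5221 + Q) = (19518 - 9664)*(-5221 + 177) = 9854*(-5044) = -49703576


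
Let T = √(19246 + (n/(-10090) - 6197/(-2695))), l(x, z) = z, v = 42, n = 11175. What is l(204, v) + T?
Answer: 42 + √11617994310134190/776930 ≈ 180.73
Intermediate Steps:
T = √11617994310134190/776930 (T = √(19246 + (11175/(-10090) - 6197/(-2695))) = √(19246 + (11175*(-1/10090) - 6197*(-1/2695))) = √(19246 + (-2235/2018 + 6197/2695)) = √(19246 + 6482221/5438510) = √(104676045681/5438510) = √11617994310134190/776930 ≈ 138.73)
l(204, v) + T = 42 + √11617994310134190/776930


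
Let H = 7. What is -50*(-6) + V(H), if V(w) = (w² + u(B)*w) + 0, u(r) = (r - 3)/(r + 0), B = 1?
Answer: 335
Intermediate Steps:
u(r) = (-3 + r)/r
V(w) = w² - 2*w (V(w) = (w² + ((-3 + 1)/1)*w) + 0 = (w² + (1*(-2))*w) + 0 = (w² - 2*w) + 0 = w² - 2*w)
-50*(-6) + V(H) = -50*(-6) + 7*(-2 + 7) = 300 + 7*5 = 300 + 35 = 335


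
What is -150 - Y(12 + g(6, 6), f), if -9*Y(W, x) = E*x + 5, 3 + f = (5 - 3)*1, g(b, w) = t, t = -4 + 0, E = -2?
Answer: -1343/9 ≈ -149.22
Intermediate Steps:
t = -4
g(b, w) = -4
f = -1 (f = -3 + (5 - 3)*1 = -3 + 2*1 = -3 + 2 = -1)
Y(W, x) = -5/9 + 2*x/9 (Y(W, x) = -(-2*x + 5)/9 = -(5 - 2*x)/9 = -5/9 + 2*x/9)
-150 - Y(12 + g(6, 6), f) = -150 - (-5/9 + (2/9)*(-1)) = -150 - (-5/9 - 2/9) = -150 - 1*(-7/9) = -150 + 7/9 = -1343/9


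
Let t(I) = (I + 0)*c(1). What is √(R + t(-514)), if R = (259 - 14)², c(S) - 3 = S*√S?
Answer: 3*√6441 ≈ 240.77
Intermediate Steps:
c(S) = 3 + S^(3/2) (c(S) = 3 + S*√S = 3 + S^(3/2))
t(I) = 4*I (t(I) = (I + 0)*(3 + 1^(3/2)) = I*(3 + 1) = I*4 = 4*I)
R = 60025 (R = 245² = 60025)
√(R + t(-514)) = √(60025 + 4*(-514)) = √(60025 - 2056) = √57969 = 3*√6441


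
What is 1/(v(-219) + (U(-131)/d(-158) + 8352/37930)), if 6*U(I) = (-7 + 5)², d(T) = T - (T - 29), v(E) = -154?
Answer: -1649955/253691828 ≈ -0.0065038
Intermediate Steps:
d(T) = 29 (d(T) = T - (-29 + T) = T + (29 - T) = 29)
U(I) = ⅔ (U(I) = (-7 + 5)²/6 = (⅙)*(-2)² = (⅙)*4 = ⅔)
1/(v(-219) + (U(-131)/d(-158) + 8352/37930)) = 1/(-154 + ((⅔)/29 + 8352/37930)) = 1/(-154 + ((⅔)*(1/29) + 8352*(1/37930))) = 1/(-154 + (2/87 + 4176/18965)) = 1/(-154 + 401242/1649955) = 1/(-253691828/1649955) = -1649955/253691828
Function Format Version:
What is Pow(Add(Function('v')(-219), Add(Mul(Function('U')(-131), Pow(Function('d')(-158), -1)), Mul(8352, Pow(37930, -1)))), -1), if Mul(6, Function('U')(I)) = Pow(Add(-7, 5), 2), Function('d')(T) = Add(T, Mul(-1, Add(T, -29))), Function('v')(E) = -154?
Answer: Rational(-1649955, 253691828) ≈ -0.0065038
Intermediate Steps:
Function('d')(T) = 29 (Function('d')(T) = Add(T, Mul(-1, Add(-29, T))) = Add(T, Add(29, Mul(-1, T))) = 29)
Function('U')(I) = Rational(2, 3) (Function('U')(I) = Mul(Rational(1, 6), Pow(Add(-7, 5), 2)) = Mul(Rational(1, 6), Pow(-2, 2)) = Mul(Rational(1, 6), 4) = Rational(2, 3))
Pow(Add(Function('v')(-219), Add(Mul(Function('U')(-131), Pow(Function('d')(-158), -1)), Mul(8352, Pow(37930, -1)))), -1) = Pow(Add(-154, Add(Mul(Rational(2, 3), Pow(29, -1)), Mul(8352, Pow(37930, -1)))), -1) = Pow(Add(-154, Add(Mul(Rational(2, 3), Rational(1, 29)), Mul(8352, Rational(1, 37930)))), -1) = Pow(Add(-154, Add(Rational(2, 87), Rational(4176, 18965))), -1) = Pow(Add(-154, Rational(401242, 1649955)), -1) = Pow(Rational(-253691828, 1649955), -1) = Rational(-1649955, 253691828)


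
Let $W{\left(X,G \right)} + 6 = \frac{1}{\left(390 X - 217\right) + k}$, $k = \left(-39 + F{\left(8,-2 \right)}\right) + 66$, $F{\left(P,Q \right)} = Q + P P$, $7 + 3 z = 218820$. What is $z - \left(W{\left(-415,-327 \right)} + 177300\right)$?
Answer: $- \frac{50710290479}{485934} \approx -1.0436 \cdot 10^{5}$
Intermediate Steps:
$z = \frac{218813}{3}$ ($z = - \frac{7}{3} + \frac{1}{3} \cdot 218820 = - \frac{7}{3} + 72940 = \frac{218813}{3} \approx 72938.0$)
$F{\left(P,Q \right)} = Q + P^{2}$
$k = 89$ ($k = \left(-39 - \left(2 - 8^{2}\right)\right) + 66 = \left(-39 + \left(-2 + 64\right)\right) + 66 = \left(-39 + 62\right) + 66 = 23 + 66 = 89$)
$W{\left(X,G \right)} = -6 + \frac{1}{-128 + 390 X}$ ($W{\left(X,G \right)} = -6 + \frac{1}{\left(390 X - 217\right) + 89} = -6 + \frac{1}{\left(-217 + 390 X\right) + 89} = -6 + \frac{1}{-128 + 390 X}$)
$z - \left(W{\left(-415,-327 \right)} + 177300\right) = \frac{218813}{3} - \left(\frac{-769 + 2340 \left(-415\right)}{2 \left(64 - -80925\right)} + 177300\right) = \frac{218813}{3} - \left(\frac{-769 - 971100}{2 \left(64 + 80925\right)} + 177300\right) = \frac{218813}{3} - \left(\frac{1}{2} \cdot \frac{1}{80989} \left(-971869\right) + 177300\right) = \frac{218813}{3} - \left(- \frac{971869}{161978} + 177300\right) = \frac{218813}{3} - \frac{28717727531}{161978} = - \frac{50710290479}{485934}$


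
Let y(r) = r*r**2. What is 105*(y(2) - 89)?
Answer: -8505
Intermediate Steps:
y(r) = r**3
105*(y(2) - 89) = 105*(2**3 - 89) = 105*(8 - 89) = 105*(-81) = -8505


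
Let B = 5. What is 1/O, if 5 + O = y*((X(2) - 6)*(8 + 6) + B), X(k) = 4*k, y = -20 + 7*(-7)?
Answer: -1/2282 ≈ -0.00043821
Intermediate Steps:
y = -69 (y = -20 - 49 = -69)
O = -2282 (O = -5 - 69*((4*2 - 6)*(8 + 6) + 5) = -5 - 69*((8 - 6)*14 + 5) = -5 - 69*(2*14 + 5) = -5 - 69*(28 + 5) = -5 - 69*33 = -5 - 2277 = -2282)
1/O = 1/(-2282) = -1/2282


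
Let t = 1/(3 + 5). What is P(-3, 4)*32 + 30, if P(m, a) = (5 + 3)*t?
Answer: 62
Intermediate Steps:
t = ⅛ (t = 1/8 = ⅛ ≈ 0.12500)
P(m, a) = 1 (P(m, a) = (5 + 3)*(⅛) = 8*(⅛) = 1)
P(-3, 4)*32 + 30 = 1*32 + 30 = 32 + 30 = 62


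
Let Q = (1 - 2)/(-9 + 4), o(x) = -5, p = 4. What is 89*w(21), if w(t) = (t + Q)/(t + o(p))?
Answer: 4717/40 ≈ 117.93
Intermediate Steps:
Q = ⅕ (Q = -1/(-5) = -1*(-⅕) = ⅕ ≈ 0.20000)
w(t) = (⅕ + t)/(-5 + t) (w(t) = (t + ⅕)/(t - 5) = (⅕ + t)/(-5 + t))
89*w(21) = 89*((⅕ + 21)/(-5 + 21)) = 89*((106/5)/16) = 89*((1/16)*(106/5)) = 89*(53/40) = 4717/40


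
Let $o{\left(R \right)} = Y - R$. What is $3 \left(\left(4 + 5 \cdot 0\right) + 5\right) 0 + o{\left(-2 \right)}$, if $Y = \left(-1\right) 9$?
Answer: $-7$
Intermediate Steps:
$Y = -9$
$o{\left(R \right)} = -9 - R$
$3 \left(\left(4 + 5 \cdot 0\right) + 5\right) 0 + o{\left(-2 \right)} = 3 \left(\left(4 + 5 \cdot 0\right) + 5\right) 0 - 7 = 3 \left(\left(4 + 0\right) + 5\right) 0 + \left(-9 + 2\right) = 3 \left(4 + 5\right) 0 - 7 = 3 \cdot 9 \cdot 0 - 7 = 27 \cdot 0 - 7 = 0 - 7 = -7$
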